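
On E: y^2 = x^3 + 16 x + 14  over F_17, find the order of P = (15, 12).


Compute successive multiples of P until we hit O:
  1P = (15, 12)
  2P = (3, 2)
  3P = (3, 15)
  4P = (15, 5)
  5P = O

ord(P) = 5


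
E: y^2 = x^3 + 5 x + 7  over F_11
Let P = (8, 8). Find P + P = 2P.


Doubling: s = (3 x1^2 + a) / (2 y1)
s = (3*8^2 + 5) / (2*8) mod 11 = 2
x3 = s^2 - 2 x1 mod 11 = 2^2 - 2*8 = 10
y3 = s (x1 - x3) - y1 mod 11 = 2 * (8 - 10) - 8 = 10

2P = (10, 10)


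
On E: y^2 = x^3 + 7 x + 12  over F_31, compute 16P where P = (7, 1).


k = 16 = 10000_2 (binary, LSB first: 00001)
Double-and-add from P = (7, 1):
  bit 0 = 0: acc unchanged = O
  bit 1 = 0: acc unchanged = O
  bit 2 = 0: acc unchanged = O
  bit 3 = 0: acc unchanged = O
  bit 4 = 1: acc = O + (14, 8) = (14, 8)

16P = (14, 8)


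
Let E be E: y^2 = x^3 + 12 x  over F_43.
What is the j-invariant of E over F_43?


Delta = -16(4 a^3 + 27 b^2) mod 43 = 4
-1728 * (4 a)^3 = -1728 * (4*12)^3 mod 43 = 32
j = 32 * 4^(-1) mod 43 = 8

j = 8 (mod 43)


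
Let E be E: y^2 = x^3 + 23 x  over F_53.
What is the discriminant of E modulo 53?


4 a^3 + 27 b^2 = 4*23^3 + 27*0^2 = 48668 + 0 = 48668
Delta = -16 * (48668) = -778688
Delta mod 53 = 41

Delta = 41 (mod 53)


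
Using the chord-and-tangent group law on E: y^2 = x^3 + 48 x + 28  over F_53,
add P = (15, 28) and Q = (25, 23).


P != Q, so use the chord formula.
s = (y2 - y1) / (x2 - x1) = (48) / (10) mod 53 = 26
x3 = s^2 - x1 - x2 mod 53 = 26^2 - 15 - 25 = 0
y3 = s (x1 - x3) - y1 mod 53 = 26 * (15 - 0) - 28 = 44

P + Q = (0, 44)


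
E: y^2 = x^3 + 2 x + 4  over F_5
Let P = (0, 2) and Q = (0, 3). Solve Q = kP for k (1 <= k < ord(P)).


Enumerate multiples of P until we hit Q = (0, 3):
  1P = (0, 2)
  2P = (4, 1)
  3P = (2, 1)
  4P = (2, 4)
  5P = (4, 4)
  6P = (0, 3)
Match found at i = 6.

k = 6


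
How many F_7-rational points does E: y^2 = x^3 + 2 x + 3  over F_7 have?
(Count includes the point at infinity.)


For each x in F_7, count y with y^2 = x^3 + 2 x + 3 mod 7:
  x = 2: RHS = 1, y in [1, 6]  -> 2 point(s)
  x = 3: RHS = 1, y in [1, 6]  -> 2 point(s)
  x = 6: RHS = 0, y in [0]  -> 1 point(s)
Affine points: 5. Add the point at infinity: total = 6.

#E(F_7) = 6


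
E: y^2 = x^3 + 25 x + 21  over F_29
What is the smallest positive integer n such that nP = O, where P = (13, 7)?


Compute successive multiples of P until we hit O:
  1P = (13, 7)
  2P = (26, 21)
  3P = (3, 6)
  4P = (22, 24)
  5P = (28, 13)
  6P = (16, 15)
  7P = (20, 13)
  8P = (21, 11)
  ... (continuing to 23P)
  23P = O

ord(P) = 23


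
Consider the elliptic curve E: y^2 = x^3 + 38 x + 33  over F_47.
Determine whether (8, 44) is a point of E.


Check whether y^2 = x^3 + 38 x + 33 (mod 47) for (x, y) = (8, 44).
LHS: y^2 = 44^2 mod 47 = 9
RHS: x^3 + 38 x + 33 = 8^3 + 38*8 + 33 mod 47 = 3
LHS != RHS

No, not on the curve


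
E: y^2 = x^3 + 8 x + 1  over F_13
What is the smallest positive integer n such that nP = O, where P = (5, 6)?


Compute successive multiples of P until we hit O:
  1P = (5, 6)
  2P = (2, 5)
  3P = (9, 10)
  4P = (0, 12)
  5P = (11, 9)
  6P = (7, 6)
  7P = (1, 7)
  8P = (3, 0)
  ... (continuing to 16P)
  16P = O

ord(P) = 16


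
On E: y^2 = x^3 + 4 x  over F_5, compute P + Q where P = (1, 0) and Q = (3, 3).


P != Q, so use the chord formula.
s = (y2 - y1) / (x2 - x1) = (3) / (2) mod 5 = 4
x3 = s^2 - x1 - x2 mod 5 = 4^2 - 1 - 3 = 2
y3 = s (x1 - x3) - y1 mod 5 = 4 * (1 - 2) - 0 = 1

P + Q = (2, 1)


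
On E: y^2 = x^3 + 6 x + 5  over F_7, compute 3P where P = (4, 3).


k = 3 = 11_2 (binary, LSB first: 11)
Double-and-add from P = (4, 3):
  bit 0 = 1: acc = O + (4, 3) = (4, 3)
  bit 1 = 1: acc = (4, 3) + (3, 6) = (2, 5)

3P = (2, 5)


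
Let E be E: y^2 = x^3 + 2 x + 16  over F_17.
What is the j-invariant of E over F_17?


Delta = -16(4 a^3 + 27 b^2) mod 17 = 8
-1728 * (4 a)^3 = -1728 * (4*2)^3 mod 17 = 12
j = 12 * 8^(-1) mod 17 = 10

j = 10 (mod 17)


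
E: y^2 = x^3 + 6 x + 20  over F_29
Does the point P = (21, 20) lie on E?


Check whether y^2 = x^3 + 6 x + 20 (mod 29) for (x, y) = (21, 20).
LHS: y^2 = 20^2 mod 29 = 23
RHS: x^3 + 6 x + 20 = 21^3 + 6*21 + 20 mod 29 = 11
LHS != RHS

No, not on the curve


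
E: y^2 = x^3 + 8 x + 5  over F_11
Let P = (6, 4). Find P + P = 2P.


Doubling: s = (3 x1^2 + a) / (2 y1)
s = (3*6^2 + 8) / (2*4) mod 11 = 9
x3 = s^2 - 2 x1 mod 11 = 9^2 - 2*6 = 3
y3 = s (x1 - x3) - y1 mod 11 = 9 * (6 - 3) - 4 = 1

2P = (3, 1)


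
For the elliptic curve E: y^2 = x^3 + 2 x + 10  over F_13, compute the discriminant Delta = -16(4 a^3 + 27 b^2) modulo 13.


4 a^3 + 27 b^2 = 4*2^3 + 27*10^2 = 32 + 2700 = 2732
Delta = -16 * (2732) = -43712
Delta mod 13 = 7

Delta = 7 (mod 13)


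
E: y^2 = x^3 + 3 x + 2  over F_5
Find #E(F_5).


For each x in F_5, count y with y^2 = x^3 + 3 x + 2 mod 5:
  x = 1: RHS = 1, y in [1, 4]  -> 2 point(s)
  x = 2: RHS = 1, y in [1, 4]  -> 2 point(s)
Affine points: 4. Add the point at infinity: total = 5.

#E(F_5) = 5


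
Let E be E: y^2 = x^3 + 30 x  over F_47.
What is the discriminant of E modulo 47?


4 a^3 + 27 b^2 = 4*30^3 + 27*0^2 = 108000 + 0 = 108000
Delta = -16 * (108000) = -1728000
Delta mod 47 = 2

Delta = 2 (mod 47)


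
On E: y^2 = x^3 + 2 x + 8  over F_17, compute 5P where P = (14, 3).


k = 5 = 101_2 (binary, LSB first: 101)
Double-and-add from P = (14, 3):
  bit 0 = 1: acc = O + (14, 3) = (14, 3)
  bit 1 = 0: acc unchanged = (14, 3)
  bit 2 = 1: acc = (14, 3) + (6, 7) = (10, 12)

5P = (10, 12)


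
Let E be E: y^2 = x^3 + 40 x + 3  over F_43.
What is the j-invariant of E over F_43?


Delta = -16(4 a^3 + 27 b^2) mod 43 = 33
-1728 * (4 a)^3 = -1728 * (4*40)^3 mod 43 = 21
j = 21 * 33^(-1) mod 43 = 28

j = 28 (mod 43)


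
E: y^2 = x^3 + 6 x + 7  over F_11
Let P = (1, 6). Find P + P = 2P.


Doubling: s = (3 x1^2 + a) / (2 y1)
s = (3*1^2 + 6) / (2*6) mod 11 = 9
x3 = s^2 - 2 x1 mod 11 = 9^2 - 2*1 = 2
y3 = s (x1 - x3) - y1 mod 11 = 9 * (1 - 2) - 6 = 7

2P = (2, 7)


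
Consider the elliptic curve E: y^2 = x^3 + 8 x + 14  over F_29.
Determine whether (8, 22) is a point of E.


Check whether y^2 = x^3 + 8 x + 14 (mod 29) for (x, y) = (8, 22).
LHS: y^2 = 22^2 mod 29 = 20
RHS: x^3 + 8 x + 14 = 8^3 + 8*8 + 14 mod 29 = 10
LHS != RHS

No, not on the curve


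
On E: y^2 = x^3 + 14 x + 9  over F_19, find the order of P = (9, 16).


Compute successive multiples of P until we hit O:
  1P = (9, 16)
  2P = (8, 14)
  3P = (6, 9)
  4P = (1, 9)
  5P = (16, 4)
  6P = (14, 17)
  7P = (12, 10)
  8P = (2, 8)
  ... (continuing to 23P)
  23P = O

ord(P) = 23


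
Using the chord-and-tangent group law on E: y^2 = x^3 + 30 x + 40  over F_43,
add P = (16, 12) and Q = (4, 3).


P != Q, so use the chord formula.
s = (y2 - y1) / (x2 - x1) = (34) / (31) mod 43 = 33
x3 = s^2 - x1 - x2 mod 43 = 33^2 - 16 - 4 = 37
y3 = s (x1 - x3) - y1 mod 43 = 33 * (16 - 37) - 12 = 26

P + Q = (37, 26)


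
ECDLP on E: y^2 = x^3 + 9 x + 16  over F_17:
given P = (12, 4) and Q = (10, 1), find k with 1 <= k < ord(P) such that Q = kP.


Enumerate multiples of P until we hit Q = (10, 1):
  1P = (12, 4)
  2P = (14, 9)
  3P = (10, 1)
Match found at i = 3.

k = 3


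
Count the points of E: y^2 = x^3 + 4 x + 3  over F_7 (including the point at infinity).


For each x in F_7, count y with y^2 = x^3 + 4 x + 3 mod 7:
  x = 1: RHS = 1, y in [1, 6]  -> 2 point(s)
  x = 3: RHS = 0, y in [0]  -> 1 point(s)
  x = 5: RHS = 1, y in [1, 6]  -> 2 point(s)
Affine points: 5. Add the point at infinity: total = 6.

#E(F_7) = 6


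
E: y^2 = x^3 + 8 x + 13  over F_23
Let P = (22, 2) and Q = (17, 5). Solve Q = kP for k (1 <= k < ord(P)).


Enumerate multiples of P until we hit Q = (17, 5):
  1P = (22, 2)
  2P = (11, 11)
  3P = (15, 9)
  4P = (10, 9)
  5P = (3, 8)
  6P = (6, 22)
  7P = (21, 14)
  8P = (9, 3)
  9P = (18, 3)
  10P = (19, 3)
  11P = (0, 6)
  12P = (17, 18)
  13P = (20, 10)
  14P = (20, 13)
  15P = (17, 5)
Match found at i = 15.

k = 15


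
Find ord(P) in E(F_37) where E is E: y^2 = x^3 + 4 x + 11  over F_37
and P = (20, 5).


Compute successive multiples of P until we hit O:
  1P = (20, 5)
  2P = (1, 33)
  3P = (7, 7)
  4P = (19, 29)
  5P = (19, 8)
  6P = (7, 30)
  7P = (1, 4)
  8P = (20, 32)
  ... (continuing to 9P)
  9P = O

ord(P) = 9


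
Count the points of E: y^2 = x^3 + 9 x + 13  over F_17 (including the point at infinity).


For each x in F_17, count y with y^2 = x^3 + 9 x + 13 mod 17:
  x = 0: RHS = 13, y in [8, 9]  -> 2 point(s)
  x = 3: RHS = 16, y in [4, 13]  -> 2 point(s)
  x = 5: RHS = 13, y in [8, 9]  -> 2 point(s)
  x = 8: RHS = 2, y in [6, 11]  -> 2 point(s)
  x = 10: RHS = 15, y in [7, 10]  -> 2 point(s)
  x = 11: RHS = 15, y in [7, 10]  -> 2 point(s)
  x = 12: RHS = 13, y in [8, 9]  -> 2 point(s)
  x = 13: RHS = 15, y in [7, 10]  -> 2 point(s)
  x = 15: RHS = 4, y in [2, 15]  -> 2 point(s)
Affine points: 18. Add the point at infinity: total = 19.

#E(F_17) = 19


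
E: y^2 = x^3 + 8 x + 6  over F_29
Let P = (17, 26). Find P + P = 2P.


Doubling: s = (3 x1^2 + a) / (2 y1)
s = (3*17^2 + 8) / (2*26) mod 29 = 4
x3 = s^2 - 2 x1 mod 29 = 4^2 - 2*17 = 11
y3 = s (x1 - x3) - y1 mod 29 = 4 * (17 - 11) - 26 = 27

2P = (11, 27)


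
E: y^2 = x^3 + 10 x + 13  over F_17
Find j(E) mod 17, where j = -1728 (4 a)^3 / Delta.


Delta = -16(4 a^3 + 27 b^2) mod 17 = 12
-1728 * (4 a)^3 = -1728 * (4*10)^3 mod 17 = 4
j = 4 * 12^(-1) mod 17 = 6

j = 6 (mod 17)


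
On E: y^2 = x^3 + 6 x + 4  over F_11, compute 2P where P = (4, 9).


k = 2 = 10_2 (binary, LSB first: 01)
Double-and-add from P = (4, 9):
  bit 0 = 0: acc unchanged = O
  bit 1 = 1: acc = O + (1, 0) = (1, 0)

2P = (1, 0)


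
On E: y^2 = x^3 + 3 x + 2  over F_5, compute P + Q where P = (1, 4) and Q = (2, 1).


P != Q, so use the chord formula.
s = (y2 - y1) / (x2 - x1) = (2) / (1) mod 5 = 2
x3 = s^2 - x1 - x2 mod 5 = 2^2 - 1 - 2 = 1
y3 = s (x1 - x3) - y1 mod 5 = 2 * (1 - 1) - 4 = 1

P + Q = (1, 1)


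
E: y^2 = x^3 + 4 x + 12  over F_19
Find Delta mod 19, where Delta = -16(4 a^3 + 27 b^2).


4 a^3 + 27 b^2 = 4*4^3 + 27*12^2 = 256 + 3888 = 4144
Delta = -16 * (4144) = -66304
Delta mod 19 = 6

Delta = 6 (mod 19)


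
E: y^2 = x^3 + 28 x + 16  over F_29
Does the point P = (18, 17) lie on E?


Check whether y^2 = x^3 + 28 x + 16 (mod 29) for (x, y) = (18, 17).
LHS: y^2 = 17^2 mod 29 = 28
RHS: x^3 + 28 x + 16 = 18^3 + 28*18 + 16 mod 29 = 1
LHS != RHS

No, not on the curve


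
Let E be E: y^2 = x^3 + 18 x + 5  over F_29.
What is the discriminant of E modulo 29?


4 a^3 + 27 b^2 = 4*18^3 + 27*5^2 = 23328 + 675 = 24003
Delta = -16 * (24003) = -384048
Delta mod 29 = 28

Delta = 28 (mod 29)


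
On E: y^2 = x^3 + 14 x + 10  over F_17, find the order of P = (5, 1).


Compute successive multiples of P until we hit O:
  1P = (5, 1)
  2P = (11, 4)
  3P = (14, 3)
  4P = (14, 14)
  5P = (11, 13)
  6P = (5, 16)
  7P = O

ord(P) = 7


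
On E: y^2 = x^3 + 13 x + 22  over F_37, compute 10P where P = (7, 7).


k = 10 = 1010_2 (binary, LSB first: 0101)
Double-and-add from P = (7, 7):
  bit 0 = 0: acc unchanged = O
  bit 1 = 1: acc = O + (26, 19) = (26, 19)
  bit 2 = 0: acc unchanged = (26, 19)
  bit 3 = 1: acc = (26, 19) + (25, 32) = (7, 30)

10P = (7, 30)


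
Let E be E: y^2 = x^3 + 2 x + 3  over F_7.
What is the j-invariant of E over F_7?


Delta = -16(4 a^3 + 27 b^2) mod 7 = 3
-1728 * (4 a)^3 = -1728 * (4*2)^3 mod 7 = 1
j = 1 * 3^(-1) mod 7 = 5

j = 5 (mod 7)


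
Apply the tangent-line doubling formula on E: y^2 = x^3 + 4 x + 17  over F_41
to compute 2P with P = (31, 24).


Doubling: s = (3 x1^2 + a) / (2 y1)
s = (3*31^2 + 4) / (2*24) mod 41 = 20
x3 = s^2 - 2 x1 mod 41 = 20^2 - 2*31 = 10
y3 = s (x1 - x3) - y1 mod 41 = 20 * (31 - 10) - 24 = 27

2P = (10, 27)


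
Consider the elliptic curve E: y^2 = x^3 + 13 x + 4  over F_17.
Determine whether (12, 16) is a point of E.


Check whether y^2 = x^3 + 13 x + 4 (mod 17) for (x, y) = (12, 16).
LHS: y^2 = 16^2 mod 17 = 1
RHS: x^3 + 13 x + 4 = 12^3 + 13*12 + 4 mod 17 = 1
LHS = RHS

Yes, on the curve


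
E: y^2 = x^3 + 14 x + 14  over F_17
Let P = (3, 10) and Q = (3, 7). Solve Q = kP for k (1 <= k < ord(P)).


Enumerate multiples of P until we hit Q = (3, 7):
  1P = (3, 10)
  2P = (7, 9)
  3P = (6, 12)
  4P = (16, 4)
  5P = (13, 9)
  6P = (9, 11)
  7P = (14, 8)
  8P = (2, 13)
  9P = (4, 10)
  10P = (10, 7)
  11P = (8, 14)
  12P = (8, 3)
  13P = (10, 10)
  14P = (4, 7)
  15P = (2, 4)
  16P = (14, 9)
  17P = (9, 6)
  18P = (13, 8)
  19P = (16, 13)
  20P = (6, 5)
  21P = (7, 8)
  22P = (3, 7)
Match found at i = 22.

k = 22


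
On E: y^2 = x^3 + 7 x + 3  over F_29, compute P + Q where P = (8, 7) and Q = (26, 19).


P != Q, so use the chord formula.
s = (y2 - y1) / (x2 - x1) = (12) / (18) mod 29 = 20
x3 = s^2 - x1 - x2 mod 29 = 20^2 - 8 - 26 = 18
y3 = s (x1 - x3) - y1 mod 29 = 20 * (8 - 18) - 7 = 25

P + Q = (18, 25)


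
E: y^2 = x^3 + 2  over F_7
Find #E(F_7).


For each x in F_7, count y with y^2 = x^3 + 0 x + 2 mod 7:
  x = 0: RHS = 2, y in [3, 4]  -> 2 point(s)
  x = 3: RHS = 1, y in [1, 6]  -> 2 point(s)
  x = 5: RHS = 1, y in [1, 6]  -> 2 point(s)
  x = 6: RHS = 1, y in [1, 6]  -> 2 point(s)
Affine points: 8. Add the point at infinity: total = 9.

#E(F_7) = 9


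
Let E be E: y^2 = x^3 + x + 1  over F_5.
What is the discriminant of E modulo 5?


4 a^3 + 27 b^2 = 4*1^3 + 27*1^2 = 4 + 27 = 31
Delta = -16 * (31) = -496
Delta mod 5 = 4

Delta = 4 (mod 5)


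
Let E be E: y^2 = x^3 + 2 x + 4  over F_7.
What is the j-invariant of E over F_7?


Delta = -16(4 a^3 + 27 b^2) mod 7 = 3
-1728 * (4 a)^3 = -1728 * (4*2)^3 mod 7 = 1
j = 1 * 3^(-1) mod 7 = 5

j = 5 (mod 7)


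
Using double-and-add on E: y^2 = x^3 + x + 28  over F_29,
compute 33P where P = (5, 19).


k = 33 = 100001_2 (binary, LSB first: 100001)
Double-and-add from P = (5, 19):
  bit 0 = 1: acc = O + (5, 19) = (5, 19)
  bit 1 = 0: acc unchanged = (5, 19)
  bit 2 = 0: acc unchanged = (5, 19)
  bit 3 = 0: acc unchanged = (5, 19)
  bit 4 = 0: acc unchanged = (5, 19)
  bit 5 = 1: acc = (5, 19) + (19, 27) = (0, 17)

33P = (0, 17)


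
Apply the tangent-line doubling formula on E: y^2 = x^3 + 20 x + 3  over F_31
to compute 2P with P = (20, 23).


Doubling: s = (3 x1^2 + a) / (2 y1)
s = (3*20^2 + 20) / (2*23) mod 31 = 9
x3 = s^2 - 2 x1 mod 31 = 9^2 - 2*20 = 10
y3 = s (x1 - x3) - y1 mod 31 = 9 * (20 - 10) - 23 = 5

2P = (10, 5)


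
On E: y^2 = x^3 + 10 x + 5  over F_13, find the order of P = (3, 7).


Compute successive multiples of P until we hit O:
  1P = (3, 7)
  2P = (11, 9)
  3P = (8, 8)
  4P = (1, 9)
  5P = (10, 0)
  6P = (1, 4)
  7P = (8, 5)
  8P = (11, 4)
  ... (continuing to 10P)
  10P = O

ord(P) = 10


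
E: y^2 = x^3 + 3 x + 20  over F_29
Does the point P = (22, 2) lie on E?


Check whether y^2 = x^3 + 3 x + 20 (mod 29) for (x, y) = (22, 2).
LHS: y^2 = 2^2 mod 29 = 4
RHS: x^3 + 3 x + 20 = 22^3 + 3*22 + 20 mod 29 = 4
LHS = RHS

Yes, on the curve


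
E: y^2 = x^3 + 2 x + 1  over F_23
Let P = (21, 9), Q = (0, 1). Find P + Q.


P != Q, so use the chord formula.
s = (y2 - y1) / (x2 - x1) = (15) / (2) mod 23 = 19
x3 = s^2 - x1 - x2 mod 23 = 19^2 - 21 - 0 = 18
y3 = s (x1 - x3) - y1 mod 23 = 19 * (21 - 18) - 9 = 2

P + Q = (18, 2)


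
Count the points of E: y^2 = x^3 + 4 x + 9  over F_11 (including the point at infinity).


For each x in F_11, count y with y^2 = x^3 + 4 x + 9 mod 11:
  x = 0: RHS = 9, y in [3, 8]  -> 2 point(s)
  x = 1: RHS = 3, y in [5, 6]  -> 2 point(s)
  x = 2: RHS = 3, y in [5, 6]  -> 2 point(s)
  x = 3: RHS = 4, y in [2, 9]  -> 2 point(s)
  x = 4: RHS = 1, y in [1, 10]  -> 2 point(s)
  x = 5: RHS = 0, y in [0]  -> 1 point(s)
  x = 8: RHS = 3, y in [5, 6]  -> 2 point(s)
  x = 9: RHS = 4, y in [2, 9]  -> 2 point(s)
  x = 10: RHS = 4, y in [2, 9]  -> 2 point(s)
Affine points: 17. Add the point at infinity: total = 18.

#E(F_11) = 18


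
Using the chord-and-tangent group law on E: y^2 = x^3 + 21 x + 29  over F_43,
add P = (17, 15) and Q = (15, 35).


P != Q, so use the chord formula.
s = (y2 - y1) / (x2 - x1) = (20) / (41) mod 43 = 33
x3 = s^2 - x1 - x2 mod 43 = 33^2 - 17 - 15 = 25
y3 = s (x1 - x3) - y1 mod 43 = 33 * (17 - 25) - 15 = 22

P + Q = (25, 22)


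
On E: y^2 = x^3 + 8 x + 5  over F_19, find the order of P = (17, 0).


Compute successive multiples of P until we hit O:
  1P = (17, 0)
  2P = O

ord(P) = 2


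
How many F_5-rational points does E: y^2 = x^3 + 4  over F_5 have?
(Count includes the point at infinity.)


For each x in F_5, count y with y^2 = x^3 + 0 x + 4 mod 5:
  x = 0: RHS = 4, y in [2, 3]  -> 2 point(s)
  x = 1: RHS = 0, y in [0]  -> 1 point(s)
  x = 3: RHS = 1, y in [1, 4]  -> 2 point(s)
Affine points: 5. Add the point at infinity: total = 6.

#E(F_5) = 6


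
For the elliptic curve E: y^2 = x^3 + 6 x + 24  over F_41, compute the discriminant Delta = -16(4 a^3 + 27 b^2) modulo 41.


4 a^3 + 27 b^2 = 4*6^3 + 27*24^2 = 864 + 15552 = 16416
Delta = -16 * (16416) = -262656
Delta mod 41 = 31

Delta = 31 (mod 41)


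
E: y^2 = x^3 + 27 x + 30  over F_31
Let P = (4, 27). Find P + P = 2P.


Doubling: s = (3 x1^2 + a) / (2 y1)
s = (3*4^2 + 27) / (2*27) mod 31 = 10
x3 = s^2 - 2 x1 mod 31 = 10^2 - 2*4 = 30
y3 = s (x1 - x3) - y1 mod 31 = 10 * (4 - 30) - 27 = 23

2P = (30, 23)


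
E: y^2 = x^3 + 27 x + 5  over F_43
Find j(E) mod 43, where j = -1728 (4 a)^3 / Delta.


Delta = -16(4 a^3 + 27 b^2) mod 43 = 9
-1728 * (4 a)^3 = -1728 * (4*27)^3 mod 43 = 42
j = 42 * 9^(-1) mod 43 = 19

j = 19 (mod 43)


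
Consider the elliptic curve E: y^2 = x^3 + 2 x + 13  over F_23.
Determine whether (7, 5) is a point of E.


Check whether y^2 = x^3 + 2 x + 13 (mod 23) for (x, y) = (7, 5).
LHS: y^2 = 5^2 mod 23 = 2
RHS: x^3 + 2 x + 13 = 7^3 + 2*7 + 13 mod 23 = 2
LHS = RHS

Yes, on the curve


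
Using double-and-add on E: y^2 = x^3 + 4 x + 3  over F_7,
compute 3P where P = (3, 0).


k = 3 = 11_2 (binary, LSB first: 11)
Double-and-add from P = (3, 0):
  bit 0 = 1: acc = O + (3, 0) = (3, 0)
  bit 1 = 1: acc = (3, 0) + O = (3, 0)

3P = (3, 0)


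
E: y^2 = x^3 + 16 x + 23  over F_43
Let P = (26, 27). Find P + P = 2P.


Doubling: s = (3 x1^2 + a) / (2 y1)
s = (3*26^2 + 16) / (2*27) mod 43 = 6
x3 = s^2 - 2 x1 mod 43 = 6^2 - 2*26 = 27
y3 = s (x1 - x3) - y1 mod 43 = 6 * (26 - 27) - 27 = 10

2P = (27, 10)


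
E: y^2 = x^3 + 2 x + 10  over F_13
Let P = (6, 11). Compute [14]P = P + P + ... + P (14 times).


k = 14 = 1110_2 (binary, LSB first: 0111)
Double-and-add from P = (6, 11):
  bit 0 = 0: acc unchanged = O
  bit 1 = 1: acc = O + (0, 6) = (0, 6)
  bit 2 = 1: acc = (0, 6) + (4, 2) = (10, 4)
  bit 3 = 1: acc = (10, 4) + (2, 10) = (4, 11)

14P = (4, 11)


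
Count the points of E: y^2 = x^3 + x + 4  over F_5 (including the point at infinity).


For each x in F_5, count y with y^2 = x^3 + 1 x + 4 mod 5:
  x = 0: RHS = 4, y in [2, 3]  -> 2 point(s)
  x = 1: RHS = 1, y in [1, 4]  -> 2 point(s)
  x = 2: RHS = 4, y in [2, 3]  -> 2 point(s)
  x = 3: RHS = 4, y in [2, 3]  -> 2 point(s)
Affine points: 8. Add the point at infinity: total = 9.

#E(F_5) = 9


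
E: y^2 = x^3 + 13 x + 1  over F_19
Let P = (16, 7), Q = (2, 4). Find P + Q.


P != Q, so use the chord formula.
s = (y2 - y1) / (x2 - x1) = (16) / (5) mod 19 = 7
x3 = s^2 - x1 - x2 mod 19 = 7^2 - 16 - 2 = 12
y3 = s (x1 - x3) - y1 mod 19 = 7 * (16 - 12) - 7 = 2

P + Q = (12, 2)


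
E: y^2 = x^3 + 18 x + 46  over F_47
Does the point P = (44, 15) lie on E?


Check whether y^2 = x^3 + 18 x + 46 (mod 47) for (x, y) = (44, 15).
LHS: y^2 = 15^2 mod 47 = 37
RHS: x^3 + 18 x + 46 = 44^3 + 18*44 + 46 mod 47 = 12
LHS != RHS

No, not on the curve


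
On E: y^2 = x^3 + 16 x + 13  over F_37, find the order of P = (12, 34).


Compute successive multiples of P until we hit O:
  1P = (12, 34)
  2P = (34, 30)
  3P = (21, 8)
  4P = (16, 31)
  5P = (35, 11)
  6P = (28, 19)
  7P = (33, 25)
  8P = (2, 4)
  ... (continuing to 38P)
  38P = O

ord(P) = 38


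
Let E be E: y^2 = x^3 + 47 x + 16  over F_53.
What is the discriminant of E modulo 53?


4 a^3 + 27 b^2 = 4*47^3 + 27*16^2 = 415292 + 6912 = 422204
Delta = -16 * (422204) = -6755264
Delta mod 53 = 10

Delta = 10 (mod 53)


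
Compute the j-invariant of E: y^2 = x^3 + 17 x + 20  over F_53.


Delta = -16(4 a^3 + 27 b^2) mod 53 = 50
-1728 * (4 a)^3 = -1728 * (4*17)^3 mod 53 = 14
j = 14 * 50^(-1) mod 53 = 13

j = 13 (mod 53)


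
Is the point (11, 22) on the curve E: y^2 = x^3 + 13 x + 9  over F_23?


Check whether y^2 = x^3 + 13 x + 9 (mod 23) for (x, y) = (11, 22).
LHS: y^2 = 22^2 mod 23 = 1
RHS: x^3 + 13 x + 9 = 11^3 + 13*11 + 9 mod 23 = 11
LHS != RHS

No, not on the curve


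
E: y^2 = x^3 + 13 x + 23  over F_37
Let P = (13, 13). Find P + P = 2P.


Doubling: s = (3 x1^2 + a) / (2 y1)
s = (3*13^2 + 13) / (2*13) mod 37 = 20
x3 = s^2 - 2 x1 mod 37 = 20^2 - 2*13 = 4
y3 = s (x1 - x3) - y1 mod 37 = 20 * (13 - 4) - 13 = 19

2P = (4, 19)


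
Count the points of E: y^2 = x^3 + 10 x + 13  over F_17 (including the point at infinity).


For each x in F_17, count y with y^2 = x^3 + 10 x + 13 mod 17:
  x = 0: RHS = 13, y in [8, 9]  -> 2 point(s)
  x = 3: RHS = 2, y in [6, 11]  -> 2 point(s)
  x = 4: RHS = 15, y in [7, 10]  -> 2 point(s)
  x = 5: RHS = 1, y in [1, 16]  -> 2 point(s)
  x = 6: RHS = 0, y in [0]  -> 1 point(s)
  x = 7: RHS = 1, y in [1, 16]  -> 2 point(s)
  x = 9: RHS = 16, y in [4, 13]  -> 2 point(s)
  x = 10: RHS = 8, y in [5, 12]  -> 2 point(s)
  x = 11: RHS = 9, y in [3, 14]  -> 2 point(s)
  x = 12: RHS = 8, y in [5, 12]  -> 2 point(s)
  x = 15: RHS = 2, y in [6, 11]  -> 2 point(s)
  x = 16: RHS = 2, y in [6, 11]  -> 2 point(s)
Affine points: 23. Add the point at infinity: total = 24.

#E(F_17) = 24


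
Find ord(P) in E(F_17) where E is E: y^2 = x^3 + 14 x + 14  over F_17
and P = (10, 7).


Compute successive multiples of P until we hit O:
  1P = (10, 7)
  2P = (6, 5)
  3P = (14, 8)
  4P = (9, 6)
  5P = (16, 4)
  6P = (4, 7)
  7P = (3, 10)
  8P = (8, 14)
  ... (continuing to 23P)
  23P = O

ord(P) = 23


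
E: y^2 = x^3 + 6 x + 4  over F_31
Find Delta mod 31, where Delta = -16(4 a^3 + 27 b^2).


4 a^3 + 27 b^2 = 4*6^3 + 27*4^2 = 864 + 432 = 1296
Delta = -16 * (1296) = -20736
Delta mod 31 = 3

Delta = 3 (mod 31)


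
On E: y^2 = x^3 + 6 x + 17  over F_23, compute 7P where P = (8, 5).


k = 7 = 111_2 (binary, LSB first: 111)
Double-and-add from P = (8, 5):
  bit 0 = 1: acc = O + (8, 5) = (8, 5)
  bit 1 = 1: acc = (8, 5) + (20, 15) = (4, 6)
  bit 2 = 1: acc = (4, 6) + (1, 22) = (3, 4)

7P = (3, 4)


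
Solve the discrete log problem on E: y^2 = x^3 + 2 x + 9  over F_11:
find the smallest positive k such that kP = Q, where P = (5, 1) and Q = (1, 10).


Enumerate multiples of P until we hit Q = (1, 10):
  1P = (5, 1)
  2P = (1, 10)
Match found at i = 2.

k = 2


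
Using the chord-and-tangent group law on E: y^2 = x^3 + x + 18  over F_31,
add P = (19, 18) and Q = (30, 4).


P != Q, so use the chord formula.
s = (y2 - y1) / (x2 - x1) = (17) / (11) mod 31 = 10
x3 = s^2 - x1 - x2 mod 31 = 10^2 - 19 - 30 = 20
y3 = s (x1 - x3) - y1 mod 31 = 10 * (19 - 20) - 18 = 3

P + Q = (20, 3)


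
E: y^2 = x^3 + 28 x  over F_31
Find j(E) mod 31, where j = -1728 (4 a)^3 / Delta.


Delta = -16(4 a^3 + 27 b^2) mod 31 = 23
-1728 * (4 a)^3 = -1728 * (4*28)^3 mod 31 = 2
j = 2 * 23^(-1) mod 31 = 23

j = 23 (mod 31)


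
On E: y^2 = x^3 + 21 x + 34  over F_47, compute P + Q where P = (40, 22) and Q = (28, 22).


P != Q, so use the chord formula.
s = (y2 - y1) / (x2 - x1) = (0) / (35) mod 47 = 0
x3 = s^2 - x1 - x2 mod 47 = 0^2 - 40 - 28 = 26
y3 = s (x1 - x3) - y1 mod 47 = 0 * (40 - 26) - 22 = 25

P + Q = (26, 25)


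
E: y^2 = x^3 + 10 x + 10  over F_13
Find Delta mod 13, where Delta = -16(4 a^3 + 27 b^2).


4 a^3 + 27 b^2 = 4*10^3 + 27*10^2 = 4000 + 2700 = 6700
Delta = -16 * (6700) = -107200
Delta mod 13 = 11

Delta = 11 (mod 13)


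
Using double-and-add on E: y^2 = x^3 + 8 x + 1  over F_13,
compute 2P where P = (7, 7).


k = 2 = 10_2 (binary, LSB first: 01)
Double-and-add from P = (7, 7):
  bit 0 = 0: acc unchanged = O
  bit 1 = 1: acc = O + (0, 12) = (0, 12)

2P = (0, 12)


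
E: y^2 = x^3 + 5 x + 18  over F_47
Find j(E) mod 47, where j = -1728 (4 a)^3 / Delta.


Delta = -16(4 a^3 + 27 b^2) mod 47 = 35
-1728 * (4 a)^3 = -1728 * (4*5)^3 mod 47 = 16
j = 16 * 35^(-1) mod 47 = 30

j = 30 (mod 47)


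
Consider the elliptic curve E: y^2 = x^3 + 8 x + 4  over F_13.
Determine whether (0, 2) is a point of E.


Check whether y^2 = x^3 + 8 x + 4 (mod 13) for (x, y) = (0, 2).
LHS: y^2 = 2^2 mod 13 = 4
RHS: x^3 + 8 x + 4 = 0^3 + 8*0 + 4 mod 13 = 4
LHS = RHS

Yes, on the curve


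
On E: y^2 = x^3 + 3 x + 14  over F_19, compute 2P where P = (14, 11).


Doubling: s = (3 x1^2 + a) / (2 y1)
s = (3*14^2 + 3) / (2*11) mod 19 = 7
x3 = s^2 - 2 x1 mod 19 = 7^2 - 2*14 = 2
y3 = s (x1 - x3) - y1 mod 19 = 7 * (14 - 2) - 11 = 16

2P = (2, 16)


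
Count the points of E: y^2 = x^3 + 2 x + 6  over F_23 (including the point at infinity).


For each x in F_23, count y with y^2 = x^3 + 2 x + 6 mod 23:
  x = 0: RHS = 6, y in [11, 12]  -> 2 point(s)
  x = 1: RHS = 9, y in [3, 20]  -> 2 point(s)
  x = 2: RHS = 18, y in [8, 15]  -> 2 point(s)
  x = 3: RHS = 16, y in [4, 19]  -> 2 point(s)
  x = 4: RHS = 9, y in [3, 20]  -> 2 point(s)
  x = 5: RHS = 3, y in [7, 16]  -> 2 point(s)
  x = 6: RHS = 4, y in [2, 21]  -> 2 point(s)
  x = 7: RHS = 18, y in [8, 15]  -> 2 point(s)
  x = 11: RHS = 2, y in [5, 18]  -> 2 point(s)
  x = 14: RHS = 18, y in [8, 15]  -> 2 point(s)
  x = 17: RHS = 8, y in [10, 13]  -> 2 point(s)
  x = 18: RHS = 9, y in [3, 20]  -> 2 point(s)
  x = 19: RHS = 3, y in [7, 16]  -> 2 point(s)
  x = 22: RHS = 3, y in [7, 16]  -> 2 point(s)
Affine points: 28. Add the point at infinity: total = 29.

#E(F_23) = 29


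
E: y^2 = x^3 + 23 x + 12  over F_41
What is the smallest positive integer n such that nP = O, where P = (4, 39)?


Compute successive multiples of P until we hit O:
  1P = (4, 39)
  2P = (38, 11)
  3P = (15, 40)
  4P = (1, 6)
  5P = (34, 0)
  6P = (1, 35)
  7P = (15, 1)
  8P = (38, 30)
  ... (continuing to 10P)
  10P = O

ord(P) = 10


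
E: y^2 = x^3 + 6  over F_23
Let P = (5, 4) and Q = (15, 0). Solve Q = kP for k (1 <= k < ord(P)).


Enumerate multiples of P until we hit Q = (15, 0):
  1P = (5, 4)
  2P = (15, 0)
Match found at i = 2.

k = 2


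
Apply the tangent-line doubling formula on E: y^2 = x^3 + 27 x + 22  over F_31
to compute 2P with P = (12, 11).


Doubling: s = (3 x1^2 + a) / (2 y1)
s = (3*12^2 + 27) / (2*11) mod 31 = 11
x3 = s^2 - 2 x1 mod 31 = 11^2 - 2*12 = 4
y3 = s (x1 - x3) - y1 mod 31 = 11 * (12 - 4) - 11 = 15

2P = (4, 15)


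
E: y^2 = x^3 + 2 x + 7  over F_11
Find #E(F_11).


For each x in F_11, count y with y^2 = x^3 + 2 x + 7 mod 11:
  x = 6: RHS = 4, y in [2, 9]  -> 2 point(s)
  x = 7: RHS = 1, y in [1, 10]  -> 2 point(s)
  x = 10: RHS = 4, y in [2, 9]  -> 2 point(s)
Affine points: 6. Add the point at infinity: total = 7.

#E(F_11) = 7


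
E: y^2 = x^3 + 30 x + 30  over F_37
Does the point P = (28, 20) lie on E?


Check whether y^2 = x^3 + 30 x + 30 (mod 37) for (x, y) = (28, 20).
LHS: y^2 = 20^2 mod 37 = 30
RHS: x^3 + 30 x + 30 = 28^3 + 30*28 + 30 mod 37 = 30
LHS = RHS

Yes, on the curve


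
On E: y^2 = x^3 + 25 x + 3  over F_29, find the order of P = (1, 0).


Compute successive multiples of P until we hit O:
  1P = (1, 0)
  2P = O

ord(P) = 2


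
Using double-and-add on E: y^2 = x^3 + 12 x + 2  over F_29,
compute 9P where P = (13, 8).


k = 9 = 1001_2 (binary, LSB first: 1001)
Double-and-add from P = (13, 8):
  bit 0 = 1: acc = O + (13, 8) = (13, 8)
  bit 1 = 0: acc unchanged = (13, 8)
  bit 2 = 0: acc unchanged = (13, 8)
  bit 3 = 1: acc = (13, 8) + (19, 10) = (10, 22)

9P = (10, 22)


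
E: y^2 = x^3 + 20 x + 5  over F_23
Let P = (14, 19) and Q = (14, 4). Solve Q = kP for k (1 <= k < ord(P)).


Enumerate multiples of P until we hit Q = (14, 4):
  1P = (14, 19)
  2P = (21, 7)
  3P = (13, 22)
  4P = (5, 0)
  5P = (13, 1)
  6P = (21, 16)
  7P = (14, 4)
Match found at i = 7.

k = 7


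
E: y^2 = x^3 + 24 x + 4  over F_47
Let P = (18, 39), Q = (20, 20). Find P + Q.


P != Q, so use the chord formula.
s = (y2 - y1) / (x2 - x1) = (28) / (2) mod 47 = 14
x3 = s^2 - x1 - x2 mod 47 = 14^2 - 18 - 20 = 17
y3 = s (x1 - x3) - y1 mod 47 = 14 * (18 - 17) - 39 = 22

P + Q = (17, 22)


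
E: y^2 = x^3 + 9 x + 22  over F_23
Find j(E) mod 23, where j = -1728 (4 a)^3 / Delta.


Delta = -16(4 a^3 + 27 b^2) mod 23 = 16
-1728 * (4 a)^3 = -1728 * (4*9)^3 mod 23 = 10
j = 10 * 16^(-1) mod 23 = 15

j = 15 (mod 23)


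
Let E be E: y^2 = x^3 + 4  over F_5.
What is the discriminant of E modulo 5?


4 a^3 + 27 b^2 = 4*0^3 + 27*4^2 = 0 + 432 = 432
Delta = -16 * (432) = -6912
Delta mod 5 = 3

Delta = 3 (mod 5)


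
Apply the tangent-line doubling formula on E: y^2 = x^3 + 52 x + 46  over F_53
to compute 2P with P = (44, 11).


Doubling: s = (3 x1^2 + a) / (2 y1)
s = (3*44^2 + 52) / (2*11) mod 53 = 11
x3 = s^2 - 2 x1 mod 53 = 11^2 - 2*44 = 33
y3 = s (x1 - x3) - y1 mod 53 = 11 * (44 - 33) - 11 = 4

2P = (33, 4)


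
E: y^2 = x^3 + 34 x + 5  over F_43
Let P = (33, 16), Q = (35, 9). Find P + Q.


P != Q, so use the chord formula.
s = (y2 - y1) / (x2 - x1) = (36) / (2) mod 43 = 18
x3 = s^2 - x1 - x2 mod 43 = 18^2 - 33 - 35 = 41
y3 = s (x1 - x3) - y1 mod 43 = 18 * (33 - 41) - 16 = 12

P + Q = (41, 12)


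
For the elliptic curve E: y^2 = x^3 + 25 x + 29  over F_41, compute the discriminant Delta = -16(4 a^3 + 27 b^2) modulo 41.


4 a^3 + 27 b^2 = 4*25^3 + 27*29^2 = 62500 + 22707 = 85207
Delta = -16 * (85207) = -1363312
Delta mod 41 = 20

Delta = 20 (mod 41)


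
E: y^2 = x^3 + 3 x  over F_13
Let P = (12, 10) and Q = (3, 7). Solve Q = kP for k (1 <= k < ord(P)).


Enumerate multiples of P until we hit Q = (3, 7):
  1P = (12, 10)
  2P = (3, 7)
Match found at i = 2.

k = 2


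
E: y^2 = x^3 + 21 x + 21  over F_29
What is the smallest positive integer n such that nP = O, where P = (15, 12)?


Compute successive multiples of P until we hit O:
  1P = (15, 12)
  2P = (28, 17)
  3P = (10, 10)
  4P = (3, 16)
  5P = (24, 20)
  6P = (18, 24)
  7P = (12, 0)
  8P = (18, 5)
  ... (continuing to 14P)
  14P = O

ord(P) = 14


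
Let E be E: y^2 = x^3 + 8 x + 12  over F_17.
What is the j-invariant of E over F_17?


Delta = -16(4 a^3 + 27 b^2) mod 17 = 3
-1728 * (4 a)^3 = -1728 * (4*8)^3 mod 17 = 3
j = 3 * 3^(-1) mod 17 = 1

j = 1 (mod 17)


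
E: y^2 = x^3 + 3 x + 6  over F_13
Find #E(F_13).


For each x in F_13, count y with y^2 = x^3 + 3 x + 6 mod 13:
  x = 1: RHS = 10, y in [6, 7]  -> 2 point(s)
  x = 3: RHS = 3, y in [4, 9]  -> 2 point(s)
  x = 4: RHS = 4, y in [2, 11]  -> 2 point(s)
  x = 5: RHS = 3, y in [4, 9]  -> 2 point(s)
  x = 8: RHS = 9, y in [3, 10]  -> 2 point(s)
  x = 10: RHS = 9, y in [3, 10]  -> 2 point(s)
Affine points: 12. Add the point at infinity: total = 13.

#E(F_13) = 13


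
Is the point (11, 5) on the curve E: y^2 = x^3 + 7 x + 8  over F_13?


Check whether y^2 = x^3 + 7 x + 8 (mod 13) for (x, y) = (11, 5).
LHS: y^2 = 5^2 mod 13 = 12
RHS: x^3 + 7 x + 8 = 11^3 + 7*11 + 8 mod 13 = 12
LHS = RHS

Yes, on the curve


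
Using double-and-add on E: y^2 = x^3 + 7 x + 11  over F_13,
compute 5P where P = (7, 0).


k = 5 = 101_2 (binary, LSB first: 101)
Double-and-add from P = (7, 0):
  bit 0 = 1: acc = O + (7, 0) = (7, 0)
  bit 1 = 0: acc unchanged = (7, 0)
  bit 2 = 1: acc = (7, 0) + O = (7, 0)

5P = (7, 0)


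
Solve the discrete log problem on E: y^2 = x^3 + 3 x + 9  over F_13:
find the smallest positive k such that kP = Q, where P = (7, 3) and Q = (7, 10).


Enumerate multiples of P until we hit Q = (7, 10):
  1P = (7, 3)
  2P = (0, 3)
  3P = (6, 10)
  4P = (10, 5)
  5P = (8, 5)
  6P = (2, 7)
  7P = (1, 0)
  8P = (2, 6)
  9P = (8, 8)
  10P = (10, 8)
  11P = (6, 3)
  12P = (0, 10)
  13P = (7, 10)
Match found at i = 13.

k = 13


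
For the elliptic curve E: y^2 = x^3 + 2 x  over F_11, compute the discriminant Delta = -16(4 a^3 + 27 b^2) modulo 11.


4 a^3 + 27 b^2 = 4*2^3 + 27*0^2 = 32 + 0 = 32
Delta = -16 * (32) = -512
Delta mod 11 = 5

Delta = 5 (mod 11)


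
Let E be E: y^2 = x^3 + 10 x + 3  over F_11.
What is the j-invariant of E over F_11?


Delta = -16(4 a^3 + 27 b^2) mod 11 = 4
-1728 * (4 a)^3 = -1728 * (4*10)^3 mod 11 = 9
j = 9 * 4^(-1) mod 11 = 5

j = 5 (mod 11)


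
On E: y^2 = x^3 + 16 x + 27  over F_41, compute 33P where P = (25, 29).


k = 33 = 100001_2 (binary, LSB first: 100001)
Double-and-add from P = (25, 29):
  bit 0 = 1: acc = O + (25, 29) = (25, 29)
  bit 1 = 0: acc unchanged = (25, 29)
  bit 2 = 0: acc unchanged = (25, 29)
  bit 3 = 0: acc unchanged = (25, 29)
  bit 4 = 0: acc unchanged = (25, 29)
  bit 5 = 1: acc = (25, 29) + (33, 17) = (16, 19)

33P = (16, 19)


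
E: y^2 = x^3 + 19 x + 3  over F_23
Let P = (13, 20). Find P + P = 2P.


Doubling: s = (3 x1^2 + a) / (2 y1)
s = (3*13^2 + 19) / (2*20) mod 23 = 12
x3 = s^2 - 2 x1 mod 23 = 12^2 - 2*13 = 3
y3 = s (x1 - x3) - y1 mod 23 = 12 * (13 - 3) - 20 = 8

2P = (3, 8)


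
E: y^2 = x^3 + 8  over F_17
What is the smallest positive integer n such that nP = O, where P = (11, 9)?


Compute successive multiples of P until we hit O:
  1P = (11, 9)
  2P = (14, 7)
  3P = (0, 12)
  4P = (2, 4)
  5P = (2, 13)
  6P = (0, 5)
  7P = (14, 10)
  8P = (11, 8)
  ... (continuing to 9P)
  9P = O

ord(P) = 9


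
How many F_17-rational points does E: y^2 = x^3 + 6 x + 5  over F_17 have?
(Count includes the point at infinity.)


For each x in F_17, count y with y^2 = x^3 + 6 x + 5 mod 17:
  x = 2: RHS = 8, y in [5, 12]  -> 2 point(s)
  x = 3: RHS = 16, y in [4, 13]  -> 2 point(s)
  x = 4: RHS = 8, y in [5, 12]  -> 2 point(s)
  x = 6: RHS = 2, y in [6, 11]  -> 2 point(s)
  x = 7: RHS = 16, y in [4, 13]  -> 2 point(s)
  x = 8: RHS = 4, y in [2, 15]  -> 2 point(s)
  x = 11: RHS = 8, y in [5, 12]  -> 2 point(s)
  x = 13: RHS = 2, y in [6, 11]  -> 2 point(s)
  x = 15: RHS = 2, y in [6, 11]  -> 2 point(s)
  x = 16: RHS = 15, y in [7, 10]  -> 2 point(s)
Affine points: 20. Add the point at infinity: total = 21.

#E(F_17) = 21


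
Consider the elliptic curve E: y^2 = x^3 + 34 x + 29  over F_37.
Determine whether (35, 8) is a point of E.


Check whether y^2 = x^3 + 34 x + 29 (mod 37) for (x, y) = (35, 8).
LHS: y^2 = 8^2 mod 37 = 27
RHS: x^3 + 34 x + 29 = 35^3 + 34*35 + 29 mod 37 = 27
LHS = RHS

Yes, on the curve


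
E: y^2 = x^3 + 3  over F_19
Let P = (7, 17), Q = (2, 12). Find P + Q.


P != Q, so use the chord formula.
s = (y2 - y1) / (x2 - x1) = (14) / (14) mod 19 = 1
x3 = s^2 - x1 - x2 mod 19 = 1^2 - 7 - 2 = 11
y3 = s (x1 - x3) - y1 mod 19 = 1 * (7 - 11) - 17 = 17

P + Q = (11, 17)


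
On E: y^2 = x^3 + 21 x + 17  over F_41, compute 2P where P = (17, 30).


Doubling: s = (3 x1^2 + a) / (2 y1)
s = (3*17^2 + 21) / (2*30) mod 41 = 23
x3 = s^2 - 2 x1 mod 41 = 23^2 - 2*17 = 3
y3 = s (x1 - x3) - y1 mod 41 = 23 * (17 - 3) - 30 = 5

2P = (3, 5)


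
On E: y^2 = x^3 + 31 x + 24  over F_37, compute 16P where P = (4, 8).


k = 16 = 10000_2 (binary, LSB first: 00001)
Double-and-add from P = (4, 8):
  bit 0 = 0: acc unchanged = O
  bit 1 = 0: acc unchanged = O
  bit 2 = 0: acc unchanged = O
  bit 3 = 0: acc unchanged = O
  bit 4 = 1: acc = O + (17, 5) = (17, 5)

16P = (17, 5)


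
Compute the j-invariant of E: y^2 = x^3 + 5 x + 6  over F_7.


Delta = -16(4 a^3 + 27 b^2) mod 7 = 3
-1728 * (4 a)^3 = -1728 * (4*5)^3 mod 7 = 6
j = 6 * 3^(-1) mod 7 = 2

j = 2 (mod 7)


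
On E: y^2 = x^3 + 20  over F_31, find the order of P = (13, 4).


Compute successive multiples of P until we hit O:
  1P = (13, 4)
  2P = (19, 11)
  3P = (15, 4)
  4P = (3, 27)
  5P = (2, 11)
  6P = (10, 11)
  7P = (10, 20)
  8P = (2, 20)
  ... (continuing to 13P)
  13P = O

ord(P) = 13


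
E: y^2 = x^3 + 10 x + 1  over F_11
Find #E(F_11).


For each x in F_11, count y with y^2 = x^3 + 10 x + 1 mod 11:
  x = 0: RHS = 1, y in [1, 10]  -> 2 point(s)
  x = 1: RHS = 1, y in [1, 10]  -> 2 point(s)
  x = 3: RHS = 3, y in [5, 6]  -> 2 point(s)
  x = 5: RHS = 0, y in [0]  -> 1 point(s)
  x = 10: RHS = 1, y in [1, 10]  -> 2 point(s)
Affine points: 9. Add the point at infinity: total = 10.

#E(F_11) = 10


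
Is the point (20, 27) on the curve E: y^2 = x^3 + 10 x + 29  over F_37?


Check whether y^2 = x^3 + 10 x + 29 (mod 37) for (x, y) = (20, 27).
LHS: y^2 = 27^2 mod 37 = 26
RHS: x^3 + 10 x + 29 = 20^3 + 10*20 + 29 mod 37 = 15
LHS != RHS

No, not on the curve


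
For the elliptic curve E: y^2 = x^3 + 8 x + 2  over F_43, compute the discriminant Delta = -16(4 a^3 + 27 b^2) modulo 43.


4 a^3 + 27 b^2 = 4*8^3 + 27*2^2 = 2048 + 108 = 2156
Delta = -16 * (2156) = -34496
Delta mod 43 = 33

Delta = 33 (mod 43)


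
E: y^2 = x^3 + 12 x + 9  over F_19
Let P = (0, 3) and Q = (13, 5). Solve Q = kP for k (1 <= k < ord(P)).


Enumerate multiples of P until we hit Q = (13, 5):
  1P = (0, 3)
  2P = (4, 8)
  3P = (13, 14)
  4P = (12, 0)
  5P = (13, 5)
Match found at i = 5.

k = 5


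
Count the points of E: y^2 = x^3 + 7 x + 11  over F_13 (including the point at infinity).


For each x in F_13, count y with y^2 = x^3 + 7 x + 11 mod 13:
  x = 4: RHS = 12, y in [5, 8]  -> 2 point(s)
  x = 6: RHS = 9, y in [3, 10]  -> 2 point(s)
  x = 7: RHS = 0, y in [0]  -> 1 point(s)
  x = 9: RHS = 10, y in [6, 7]  -> 2 point(s)
  x = 12: RHS = 3, y in [4, 9]  -> 2 point(s)
Affine points: 9. Add the point at infinity: total = 10.

#E(F_13) = 10


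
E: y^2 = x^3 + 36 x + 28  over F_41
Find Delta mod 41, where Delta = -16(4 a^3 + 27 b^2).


4 a^3 + 27 b^2 = 4*36^3 + 27*28^2 = 186624 + 21168 = 207792
Delta = -16 * (207792) = -3324672
Delta mod 41 = 18

Delta = 18 (mod 41)


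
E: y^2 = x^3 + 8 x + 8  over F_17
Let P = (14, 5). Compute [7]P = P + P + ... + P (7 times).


k = 7 = 111_2 (binary, LSB first: 111)
Double-and-add from P = (14, 5):
  bit 0 = 1: acc = O + (14, 5) = (14, 5)
  bit 1 = 1: acc = (14, 5) + (14, 12) = O
  bit 2 = 1: acc = O + (14, 5) = (14, 5)

7P = (14, 5)


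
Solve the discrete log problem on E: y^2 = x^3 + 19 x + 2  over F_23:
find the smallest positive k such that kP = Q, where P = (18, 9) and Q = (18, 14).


Enumerate multiples of P until we hit Q = (18, 14):
  1P = (18, 9)
  2P = (12, 7)
  3P = (11, 1)
  4P = (0, 5)
  5P = (13, 10)
  6P = (4, 2)
  7P = (7, 8)
  8P = (2, 5)
  9P = (16, 3)
  10P = (21, 5)
  11P = (19, 0)
  12P = (21, 18)
  13P = (16, 20)
  14P = (2, 18)
  15P = (7, 15)
  16P = (4, 21)
  17P = (13, 13)
  18P = (0, 18)
  19P = (11, 22)
  20P = (12, 16)
  21P = (18, 14)
Match found at i = 21.

k = 21


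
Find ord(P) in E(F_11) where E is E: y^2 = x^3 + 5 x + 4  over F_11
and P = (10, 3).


Compute successive multiples of P until we hit O:
  1P = (10, 3)
  2P = (5, 0)
  3P = (10, 8)
  4P = O

ord(P) = 4


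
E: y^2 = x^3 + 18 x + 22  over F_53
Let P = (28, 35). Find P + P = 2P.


Doubling: s = (3 x1^2 + a) / (2 y1)
s = (3*28^2 + 18) / (2*35) mod 53 = 49
x3 = s^2 - 2 x1 mod 53 = 49^2 - 2*28 = 13
y3 = s (x1 - x3) - y1 mod 53 = 49 * (28 - 13) - 35 = 11

2P = (13, 11)


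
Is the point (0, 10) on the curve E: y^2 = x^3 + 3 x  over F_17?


Check whether y^2 = x^3 + 3 x + 0 (mod 17) for (x, y) = (0, 10).
LHS: y^2 = 10^2 mod 17 = 15
RHS: x^3 + 3 x + 0 = 0^3 + 3*0 + 0 mod 17 = 0
LHS != RHS

No, not on the curve


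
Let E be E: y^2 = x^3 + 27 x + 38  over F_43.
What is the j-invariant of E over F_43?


Delta = -16(4 a^3 + 27 b^2) mod 43 = 9
-1728 * (4 a)^3 = -1728 * (4*27)^3 mod 43 = 42
j = 42 * 9^(-1) mod 43 = 19

j = 19 (mod 43)


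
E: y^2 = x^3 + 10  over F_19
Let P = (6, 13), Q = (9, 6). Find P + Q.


P != Q, so use the chord formula.
s = (y2 - y1) / (x2 - x1) = (12) / (3) mod 19 = 4
x3 = s^2 - x1 - x2 mod 19 = 4^2 - 6 - 9 = 1
y3 = s (x1 - x3) - y1 mod 19 = 4 * (6 - 1) - 13 = 7

P + Q = (1, 7)
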